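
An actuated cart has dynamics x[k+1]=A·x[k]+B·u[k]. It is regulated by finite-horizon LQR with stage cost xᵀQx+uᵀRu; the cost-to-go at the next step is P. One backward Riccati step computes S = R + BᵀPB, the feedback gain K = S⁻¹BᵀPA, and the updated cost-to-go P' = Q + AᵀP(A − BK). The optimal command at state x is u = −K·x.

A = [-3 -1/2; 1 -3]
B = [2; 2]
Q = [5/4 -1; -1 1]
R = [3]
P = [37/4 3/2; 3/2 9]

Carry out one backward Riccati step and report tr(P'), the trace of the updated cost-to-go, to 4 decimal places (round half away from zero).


90.0021

BᵀP = [21.5000 21.0000]
S = R + BᵀPB = [3] + [85.0000] = [88.0000]
BᵀPA = [-43.5000 -73.7500]
K = S⁻¹·BᵀPA = [-0.4943 -0.8381]
A−BK = [-2.0114 1.1761; 1.9886 -1.3239]
AᵀP(A−BK) = [61.7472 -36.8310; -36.8310 26.0050]
P' = Q + AᵀP(A−BK) = [62.9972 -37.8310; -37.8310 27.0050]
tr(P') = 90.0021


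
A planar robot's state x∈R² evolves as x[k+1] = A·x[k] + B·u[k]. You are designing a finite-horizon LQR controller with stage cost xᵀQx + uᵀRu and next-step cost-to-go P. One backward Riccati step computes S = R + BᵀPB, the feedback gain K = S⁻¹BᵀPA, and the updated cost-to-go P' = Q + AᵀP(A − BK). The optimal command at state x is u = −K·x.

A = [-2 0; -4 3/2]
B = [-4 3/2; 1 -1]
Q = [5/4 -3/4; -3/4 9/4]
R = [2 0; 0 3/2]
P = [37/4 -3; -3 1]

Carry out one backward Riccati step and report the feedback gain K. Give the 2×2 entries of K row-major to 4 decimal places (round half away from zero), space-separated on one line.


BᵀP = [-40.0000 13.0000; 16.8750 -5.5000]
S = R + BᵀPB = [2 0; 0 3/2] + [173.0000 -73.0000; -73.0000 30.8125] = [175.0000 -73.0000; -73.0000 32.3125]
BᵀPA = [28.0000 19.5000; -11.7500 -8.2500]
K = S⁻¹·BᵀPA = [0.1443 0.0855; -0.0376 -0.0622]
A−BK = [-1.3663 0.4352; -4.1819 1.3523]
AᵀP(A−BK) = [0.5174 -0.1244; -0.1244 0.0699]
P' = Q + AᵀP(A−BK) = [1.7674 -0.8744; -0.8744 2.3199]
tr(P') = 4.0873

0.1443 0.0855 -0.0376 -0.0622


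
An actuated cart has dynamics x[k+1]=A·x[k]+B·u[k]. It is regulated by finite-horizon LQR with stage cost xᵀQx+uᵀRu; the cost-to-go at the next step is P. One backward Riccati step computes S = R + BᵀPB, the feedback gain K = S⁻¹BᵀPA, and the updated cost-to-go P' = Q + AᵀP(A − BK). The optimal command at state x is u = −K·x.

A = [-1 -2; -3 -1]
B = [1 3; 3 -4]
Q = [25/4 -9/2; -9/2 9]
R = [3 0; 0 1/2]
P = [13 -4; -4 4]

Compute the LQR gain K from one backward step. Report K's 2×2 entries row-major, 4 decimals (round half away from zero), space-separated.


BᵀP = [1.0000 8.0000; 55.0000 -28.0000]
S = R + BᵀPB = [3 0; 0 1/2] + [25.0000 -29.0000; -29.0000 277.0000] = [28.0000 -29.0000; -29.0000 277.5000]
BᵀPA = [-25.0000 -10.0000; 29.0000 -82.0000]
K = S⁻¹·BᵀPA = [-0.8799 -0.7437; 0.0126 -0.3732]
A−BK = [-0.1578 -0.1367; -0.3102 -0.2618]
AᵀP(A−BK) = [2.6396 2.2311; 2.2311 1.9596]
P' = Q + AᵀP(A−BK) = [8.8896 -2.2689; -2.2689 10.9596]
tr(P') = 19.8491

-0.8799 -0.7437 0.0126 -0.3732


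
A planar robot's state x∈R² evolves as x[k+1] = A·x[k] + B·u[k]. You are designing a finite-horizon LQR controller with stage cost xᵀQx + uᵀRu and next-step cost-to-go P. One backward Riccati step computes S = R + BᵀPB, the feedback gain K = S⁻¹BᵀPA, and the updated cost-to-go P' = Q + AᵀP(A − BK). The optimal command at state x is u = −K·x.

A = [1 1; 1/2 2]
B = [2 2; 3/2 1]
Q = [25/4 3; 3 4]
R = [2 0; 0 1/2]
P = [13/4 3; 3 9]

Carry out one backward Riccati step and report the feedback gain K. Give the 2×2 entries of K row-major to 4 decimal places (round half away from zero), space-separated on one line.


BᵀP = [11.0000 19.5000; 9.5000 15.0000]
S = R + BᵀPB = [2 0; 0 1/2] + [51.2500 41.5000; 41.5000 34.0000] = [53.2500 41.5000; 41.5000 34.5000]
BᵀPA = [20.7500 50.0000; 17.0000 39.5000]
K = S⁻¹·BᵀPA = [0.0903 0.7465; 0.3841 0.2470]
A−BK = [0.0511 -0.9869; -0.0196 0.6333]
AᵀP(A−BK) = [0.0960 0.0618; 0.0618 4.1700]
P' = Q + AᵀP(A−BK) = [6.3460 3.0618; 3.0618 8.1700]
tr(P') = 14.5161

0.0903 0.7465 0.3841 0.2470


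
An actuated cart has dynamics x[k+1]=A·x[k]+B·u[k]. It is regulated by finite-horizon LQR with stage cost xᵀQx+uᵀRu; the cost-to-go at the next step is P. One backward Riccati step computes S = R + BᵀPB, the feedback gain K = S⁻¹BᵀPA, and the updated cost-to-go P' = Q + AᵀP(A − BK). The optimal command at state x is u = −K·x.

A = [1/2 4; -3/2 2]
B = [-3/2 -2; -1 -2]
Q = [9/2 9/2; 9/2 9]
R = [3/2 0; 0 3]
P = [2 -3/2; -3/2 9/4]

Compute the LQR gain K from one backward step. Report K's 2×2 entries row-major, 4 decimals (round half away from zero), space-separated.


-0.5357 -1.2857 0.4196 -0.3929

BᵀP = [-1.5000 0.0000; -1.0000 -1.5000]
S = R + BᵀPB = [3/2 0; 0 3] + [2.2500 3.0000; 3.0000 5.0000] = [3.7500 3.0000; 3.0000 8.0000]
BᵀPA = [-0.7500 -6.0000; 1.7500 -7.0000]
K = S⁻¹·BᵀPA = [-0.5357 -1.2857; 0.4196 -0.3929]
A−BK = [0.5357 1.2857; -1.1964 -0.0714]
AᵀP(A−BK) = [6.6763 4.4732; 4.4732 6.5357]
P' = Q + AᵀP(A−BK) = [11.1763 8.9732; 8.9732 15.5357]
tr(P') = 26.7121


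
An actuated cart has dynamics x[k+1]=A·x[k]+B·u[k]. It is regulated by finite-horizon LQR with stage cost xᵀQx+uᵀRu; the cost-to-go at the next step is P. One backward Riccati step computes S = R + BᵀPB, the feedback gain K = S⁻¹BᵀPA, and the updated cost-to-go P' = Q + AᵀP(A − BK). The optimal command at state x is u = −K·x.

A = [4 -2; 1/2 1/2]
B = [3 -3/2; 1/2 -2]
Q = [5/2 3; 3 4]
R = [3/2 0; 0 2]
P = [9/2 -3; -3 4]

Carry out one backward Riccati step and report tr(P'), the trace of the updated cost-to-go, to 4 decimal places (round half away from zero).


10.7321

BᵀP = [12.0000 -7.0000; -0.7500 -3.5000]
S = R + BᵀPB = [3/2 0; 0 2] + [32.5000 -4.0000; -4.0000 8.1250] = [34.0000 -4.0000; -4.0000 10.1250]
BᵀPA = [44.5000 -27.5000; -4.7500 -0.2500]
K = S⁻¹·BᵀPA = [1.3147 -0.8513; 0.0503 -0.3610]
A−BK = [0.1312 0.0124; -0.0568 0.2036]
AᵀP(A−BK) = [2.7330 -1.8322; -1.8322 1.4991]
P' = Q + AᵀP(A−BK) = [5.2330 1.1678; 1.1678 5.4991]
tr(P') = 10.7321


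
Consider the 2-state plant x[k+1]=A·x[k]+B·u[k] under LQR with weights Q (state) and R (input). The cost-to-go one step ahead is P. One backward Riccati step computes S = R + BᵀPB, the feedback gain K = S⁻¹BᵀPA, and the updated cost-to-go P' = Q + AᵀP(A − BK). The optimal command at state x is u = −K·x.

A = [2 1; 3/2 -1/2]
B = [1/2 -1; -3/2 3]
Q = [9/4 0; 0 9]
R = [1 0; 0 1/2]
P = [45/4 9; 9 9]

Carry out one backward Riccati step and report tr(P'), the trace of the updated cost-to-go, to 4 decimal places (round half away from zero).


BᵀP = [-7.8750 -9.0000; 15.7500 18.0000]
S = R + BᵀPB = [1 0; 0 1/2] + [9.5625 -19.1250; -19.1250 38.2500] = [10.5625 -19.1250; -19.1250 38.7500]
BᵀPA = [-29.2500 -3.3750; 58.5000 6.7500]
K = S⁻¹·BᵀPA = [-0.3360 -0.0388; 1.3439 0.1551]
A−BK = [3.5118 1.1744; -3.0355 -1.0233]
AᵀP(A−BK) = [30.8071 10.0450; 10.0450 3.3225]
P' = Q + AᵀP(A−BK) = [33.0571 10.0450; 10.0450 12.3225]
tr(P') = 45.3796

45.3796


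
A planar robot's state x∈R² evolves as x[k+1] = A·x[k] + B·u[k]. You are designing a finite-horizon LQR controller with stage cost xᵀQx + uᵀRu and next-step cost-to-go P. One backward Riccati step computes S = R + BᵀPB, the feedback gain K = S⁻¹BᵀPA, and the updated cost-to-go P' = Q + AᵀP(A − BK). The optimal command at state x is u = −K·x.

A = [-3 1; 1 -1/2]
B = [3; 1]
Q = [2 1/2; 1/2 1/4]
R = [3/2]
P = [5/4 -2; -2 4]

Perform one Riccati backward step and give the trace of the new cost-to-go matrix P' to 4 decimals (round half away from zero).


BᵀP = [1.7500 -2.0000]
S = R + BᵀPB = [3/2] + [3.2500] = [4.7500]
BᵀPA = [-7.2500 2.7500]
K = S⁻¹·BᵀPA = [-1.5263 0.5789]
A−BK = [1.5789 -0.7368; 2.5263 -1.0789]
AᵀP(A−BK) = [16.1842 -6.5526; -6.5526 2.6579]
P' = Q + AᵀP(A−BK) = [18.1842 -6.0526; -6.0526 2.9079]
tr(P') = 21.0921

21.0921


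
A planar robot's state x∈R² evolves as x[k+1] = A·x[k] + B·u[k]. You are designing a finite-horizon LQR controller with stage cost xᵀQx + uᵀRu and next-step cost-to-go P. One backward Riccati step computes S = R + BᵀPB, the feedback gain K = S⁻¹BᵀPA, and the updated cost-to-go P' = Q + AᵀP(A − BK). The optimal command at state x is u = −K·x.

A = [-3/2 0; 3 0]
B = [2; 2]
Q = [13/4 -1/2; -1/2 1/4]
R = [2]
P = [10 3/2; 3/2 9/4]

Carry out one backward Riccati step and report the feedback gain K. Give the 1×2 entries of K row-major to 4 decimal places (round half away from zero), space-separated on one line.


BᵀP = [23.0000 7.5000]
S = R + BᵀPB = [2] + [61.0000] = [63.0000]
BᵀPA = [-12.0000 0.0000]
K = S⁻¹·BᵀPA = [-0.1905 0.0000]
A−BK = [-1.1190 0.0000; 3.3810 0.0000]
AᵀP(A−BK) = [26.9643 0.0000; 0.0000 0.0000]
P' = Q + AᵀP(A−BK) = [30.2143 -0.5000; -0.5000 0.2500]
tr(P') = 30.4643

-0.1905 0.0000


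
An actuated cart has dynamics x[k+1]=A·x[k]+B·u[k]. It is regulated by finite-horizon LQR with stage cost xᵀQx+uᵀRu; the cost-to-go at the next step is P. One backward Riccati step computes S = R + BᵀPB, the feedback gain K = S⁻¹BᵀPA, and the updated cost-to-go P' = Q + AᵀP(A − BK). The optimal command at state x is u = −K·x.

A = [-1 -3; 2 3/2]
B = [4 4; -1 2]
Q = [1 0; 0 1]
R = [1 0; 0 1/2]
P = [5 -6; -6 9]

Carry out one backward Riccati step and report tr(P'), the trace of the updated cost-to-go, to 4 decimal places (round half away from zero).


3.8405

BᵀP = [26.0000 -33.0000; 8.0000 -6.0000]
S = R + BᵀPB = [1 0; 0 1/2] + [137.0000 38.0000; 38.0000 20.0000] = [138.0000 38.0000; 38.0000 20.5000]
BᵀPA = [-92.0000 -127.5000; -20.0000 -33.0000]
K = S⁻¹·BᵀPA = [-0.8130 -0.9818; 0.5314 0.2101]
A−BK = [0.1264 0.0866; 0.1242 0.0980]
AᵀP(A−BK) = [0.8325 0.8794; 0.8794 1.0080]
P' = Q + AᵀP(A−BK) = [1.8325 0.8794; 0.8794 2.0080]
tr(P') = 3.8405


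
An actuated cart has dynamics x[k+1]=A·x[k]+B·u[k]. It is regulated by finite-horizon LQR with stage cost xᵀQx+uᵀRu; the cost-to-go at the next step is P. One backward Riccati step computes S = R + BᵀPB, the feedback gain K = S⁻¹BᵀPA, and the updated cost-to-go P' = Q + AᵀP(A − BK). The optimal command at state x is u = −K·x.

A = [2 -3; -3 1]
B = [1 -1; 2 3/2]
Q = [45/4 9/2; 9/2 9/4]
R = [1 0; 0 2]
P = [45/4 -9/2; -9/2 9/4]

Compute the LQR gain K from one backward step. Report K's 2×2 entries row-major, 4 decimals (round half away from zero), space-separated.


0.0915 -0.7680 -1.8678 1.8907

BᵀP = [2.2500 0.0000; -18.0000 7.8750]
S = R + BᵀPB = [1 0; 0 2] + [2.2500 -2.2500; -2.2500 29.8125] = [3.2500 -2.2500; -2.2500 31.8125]
BᵀPA = [4.5000 -6.7500; -59.6250 61.8750]
K = S⁻¹·BᵀPA = [0.0915 -0.7680; -1.8678 1.8907]
A−BK = [0.0407 -0.3413; -0.3814 -0.3000]
AᵀP(A−BK) = [7.4712 -7.5627; -7.5627 8.3307]
P' = Q + AᵀP(A−BK) = [18.7212 -3.0627; -3.0627 10.5807]
tr(P') = 29.3018


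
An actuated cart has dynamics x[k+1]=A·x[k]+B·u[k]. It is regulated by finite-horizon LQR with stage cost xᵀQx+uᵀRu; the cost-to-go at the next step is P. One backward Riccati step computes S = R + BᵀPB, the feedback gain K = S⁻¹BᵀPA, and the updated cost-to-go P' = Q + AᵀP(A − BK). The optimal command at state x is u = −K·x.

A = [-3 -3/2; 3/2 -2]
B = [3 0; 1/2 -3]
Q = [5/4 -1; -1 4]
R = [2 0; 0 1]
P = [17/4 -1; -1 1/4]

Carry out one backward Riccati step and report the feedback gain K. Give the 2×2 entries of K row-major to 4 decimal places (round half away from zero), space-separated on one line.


BᵀP = [12.2500 -2.8750; 3.0000 -0.7500]
S = R + BᵀPB = [2 0; 0 1] + [35.3125 8.6250; 8.6250 2.2500] = [37.3125 8.6250; 8.6250 3.2500]
BᵀPA = [-41.0625 -12.6250; -10.1250 -3.0000]
K = S⁻¹·BᵀPA = [-0.9840 -0.3233; -0.5040 -0.0650]
A−BK = [-0.0480 -0.5300; 0.4800 -2.0333]
AᵀP(A−BK) = [2.3040 0.6900; 0.6900 0.2854]
P' = Q + AᵀP(A−BK) = [3.5540 -0.3100; -0.3100 4.2854]
tr(P') = 7.8394

-0.9840 -0.3233 -0.5040 -0.0650


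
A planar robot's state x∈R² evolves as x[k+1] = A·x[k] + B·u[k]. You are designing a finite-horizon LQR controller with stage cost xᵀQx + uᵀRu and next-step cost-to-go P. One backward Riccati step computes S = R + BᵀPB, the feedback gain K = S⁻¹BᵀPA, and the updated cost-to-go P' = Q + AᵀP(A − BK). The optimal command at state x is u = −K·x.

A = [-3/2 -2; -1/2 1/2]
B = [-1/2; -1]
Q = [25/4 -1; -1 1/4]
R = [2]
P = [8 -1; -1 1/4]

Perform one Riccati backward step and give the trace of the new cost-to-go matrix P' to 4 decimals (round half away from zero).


39.6923

BᵀP = [-3.0000 0.2500]
S = R + BᵀPB = [2] + [1.2500] = [3.2500]
BᵀPA = [4.3750 6.1250]
K = S⁻¹·BᵀPA = [1.3462 1.8846]
A−BK = [-0.8269 -1.0577; 0.8462 2.3846]
AᵀP(A−BK) = [10.6731 15.4423; 15.4423 22.5192]
P' = Q + AᵀP(A−BK) = [16.9231 14.4423; 14.4423 22.7692]
tr(P') = 39.6923


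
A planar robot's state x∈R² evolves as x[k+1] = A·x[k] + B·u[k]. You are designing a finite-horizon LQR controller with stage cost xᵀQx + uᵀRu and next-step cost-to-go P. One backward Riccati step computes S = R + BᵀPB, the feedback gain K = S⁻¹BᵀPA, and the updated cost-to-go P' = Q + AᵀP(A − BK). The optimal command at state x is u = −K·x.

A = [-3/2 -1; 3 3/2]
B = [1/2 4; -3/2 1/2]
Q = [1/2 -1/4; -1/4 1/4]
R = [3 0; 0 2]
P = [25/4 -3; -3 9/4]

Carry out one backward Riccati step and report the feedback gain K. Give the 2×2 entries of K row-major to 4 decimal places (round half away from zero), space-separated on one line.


BᵀP = [7.6250 -4.8750; 23.5000 -10.8750]
S = R + BᵀPB = [3 0; 0 2] + [11.1250 28.0625; 28.0625 88.5625] = [14.1250 28.0625; 28.0625 90.5625]
BᵀPA = [-26.0625 -14.9375; -67.8750 -39.8125]
K = S⁻¹·BᵀPA = [-0.9265 -0.4790; -0.4624 -0.2912]
A−BK = [0.8128 0.4042; 1.8415 0.9270]
AᵀP(A−BK) = [5.7810 3.0016; 3.0016 1.5645]
P' = Q + AᵀP(A−BK) = [6.2810 2.7516; 2.7516 1.8145]
tr(P') = 8.0955

-0.9265 -0.4790 -0.4624 -0.2912


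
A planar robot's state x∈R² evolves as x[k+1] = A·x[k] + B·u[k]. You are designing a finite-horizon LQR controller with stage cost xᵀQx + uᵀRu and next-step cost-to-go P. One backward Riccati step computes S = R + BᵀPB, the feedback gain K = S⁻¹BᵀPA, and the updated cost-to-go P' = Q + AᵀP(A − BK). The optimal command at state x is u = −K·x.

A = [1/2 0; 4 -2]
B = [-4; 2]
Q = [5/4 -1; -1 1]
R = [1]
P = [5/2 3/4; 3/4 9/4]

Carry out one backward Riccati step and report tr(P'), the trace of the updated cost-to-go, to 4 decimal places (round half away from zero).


BᵀP = [-8.5000 1.5000]
S = R + BᵀPB = [1] + [37.0000] = [38.0000]
BᵀPA = [1.7500 -3.0000]
K = S⁻¹·BᵀPA = [0.0461 -0.0789]
A−BK = [0.6842 -0.3158; 3.9079 -1.8421]
AᵀP(A−BK) = [39.5444 -18.6118; -18.6118 8.7632]
P' = Q + AᵀP(A−BK) = [40.7944 -19.6118; -19.6118 9.7632]
tr(P') = 50.5576

50.5576


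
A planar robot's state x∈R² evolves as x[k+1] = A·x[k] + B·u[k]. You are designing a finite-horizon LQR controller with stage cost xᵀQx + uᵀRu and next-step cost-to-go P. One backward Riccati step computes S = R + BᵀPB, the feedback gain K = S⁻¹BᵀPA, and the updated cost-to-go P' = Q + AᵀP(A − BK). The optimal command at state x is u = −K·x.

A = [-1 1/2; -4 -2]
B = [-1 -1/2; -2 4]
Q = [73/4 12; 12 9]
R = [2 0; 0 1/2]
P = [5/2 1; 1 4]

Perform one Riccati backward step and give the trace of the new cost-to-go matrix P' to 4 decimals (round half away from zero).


BᵀP = [-4.5000 -9.0000; 2.7500 15.5000]
S = R + BᵀPB = [2 0; 0 1/2] + [22.5000 -33.7500; -33.7500 60.6250] = [24.5000 -33.7500; -33.7500 61.1250]
BᵀPA = [40.5000 15.7500; -64.7500 -29.6250]
K = S⁻¹·BᵀPA = [0.8096 -0.1036; -0.6123 -0.5418]
A−BK = [-0.4965 0.1255; 0.0683 -0.0397]
AᵀP(A−BK) = [2.0656 -0.1402; -0.1402 0.2040]
P' = Q + AᵀP(A−BK) = [20.3156 11.8598; 11.8598 9.2040]
tr(P') = 29.5195

29.5195


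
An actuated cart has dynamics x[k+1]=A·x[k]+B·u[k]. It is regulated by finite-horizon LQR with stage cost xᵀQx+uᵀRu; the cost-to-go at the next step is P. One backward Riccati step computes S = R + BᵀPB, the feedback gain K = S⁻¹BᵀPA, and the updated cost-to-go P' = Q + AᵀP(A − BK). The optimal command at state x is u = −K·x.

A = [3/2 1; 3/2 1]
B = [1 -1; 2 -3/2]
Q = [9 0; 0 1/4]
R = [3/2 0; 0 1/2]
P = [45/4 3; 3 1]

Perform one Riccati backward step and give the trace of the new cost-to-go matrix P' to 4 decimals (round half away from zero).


BᵀP = [17.2500 5.0000; -15.7500 -4.5000]
S = R + BᵀPB = [3/2 0; 0 1/2] + [27.2500 -24.7500; -24.7500 22.5000] = [28.7500 -24.7500; -24.7500 23.0000]
BᵀPA = [33.3750 22.2500; -30.3750 -20.2500]
K = S⁻¹·BᵀPA = [0.3254 0.2169; -0.9705 -0.6470]
A−BK = [0.2041 0.1361; -0.6065 -0.4044]
AᵀP(A−BK) = [0.7235 0.4823; 0.4823 0.3216]
P' = Q + AᵀP(A−BK) = [9.7235 0.4823; 0.4823 0.5716]
tr(P') = 10.2951

10.2951


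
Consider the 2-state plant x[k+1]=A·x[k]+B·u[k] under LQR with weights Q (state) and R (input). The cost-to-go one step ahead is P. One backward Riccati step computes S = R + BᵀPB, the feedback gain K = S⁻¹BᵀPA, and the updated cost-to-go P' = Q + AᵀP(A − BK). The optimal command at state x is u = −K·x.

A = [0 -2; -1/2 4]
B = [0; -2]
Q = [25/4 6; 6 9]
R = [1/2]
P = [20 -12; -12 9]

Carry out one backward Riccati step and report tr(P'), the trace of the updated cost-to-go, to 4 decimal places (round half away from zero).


36.7603

BᵀP = [24.0000 -18.0000]
S = R + BᵀPB = [1/2] + [36.0000] = [36.5000]
BᵀPA = [9.0000 -120.0000]
K = S⁻¹·BᵀPA = [0.2466 -3.2877]
A−BK = [0.0000 -2.0000; -0.0068 -2.5753]
AᵀP(A−BK) = [0.0308 -0.4110; -0.4110 21.4795]
P' = Q + AᵀP(A−BK) = [6.2808 5.5890; 5.5890 30.4795]
tr(P') = 36.7603


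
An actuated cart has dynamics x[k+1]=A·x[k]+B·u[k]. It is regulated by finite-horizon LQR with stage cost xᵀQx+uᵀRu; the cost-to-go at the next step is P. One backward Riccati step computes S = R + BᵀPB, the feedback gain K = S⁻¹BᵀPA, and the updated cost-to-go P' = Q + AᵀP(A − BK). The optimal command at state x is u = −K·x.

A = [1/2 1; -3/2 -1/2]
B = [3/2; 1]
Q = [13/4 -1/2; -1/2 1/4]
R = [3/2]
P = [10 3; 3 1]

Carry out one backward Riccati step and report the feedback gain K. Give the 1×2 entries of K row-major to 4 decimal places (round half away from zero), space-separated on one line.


0.0221 0.4485

BᵀP = [18.0000 5.5000]
S = R + BᵀPB = [3/2] + [32.5000] = [34.0000]
BᵀPA = [0.7500 15.2500]
K = S⁻¹·BᵀPA = [0.0221 0.4485]
A−BK = [0.4669 0.3272; -1.5221 -0.9485]
AᵀP(A−BK) = [0.2335 0.1636; 0.1636 0.4099]
P' = Q + AᵀP(A−BK) = [3.4835 -0.3364; -0.3364 0.6599]
tr(P') = 4.1434


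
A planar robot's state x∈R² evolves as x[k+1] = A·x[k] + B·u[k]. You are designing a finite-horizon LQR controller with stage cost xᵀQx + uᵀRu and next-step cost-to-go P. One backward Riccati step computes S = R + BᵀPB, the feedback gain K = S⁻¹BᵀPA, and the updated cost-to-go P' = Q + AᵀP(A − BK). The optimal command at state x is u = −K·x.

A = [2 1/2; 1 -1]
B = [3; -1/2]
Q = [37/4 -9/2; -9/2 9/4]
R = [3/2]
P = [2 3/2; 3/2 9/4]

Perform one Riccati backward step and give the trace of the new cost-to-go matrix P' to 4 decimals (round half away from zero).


BᵀP = [5.2500 3.3750]
S = R + BᵀPB = [3/2] + [14.0625] = [15.5625]
BᵀPA = [13.8750 -0.7500]
K = S⁻¹·BᵀPA = [0.8916 -0.0482]
A−BK = [-0.6747 0.6446; 1.4458 -1.0241]
AᵀP(A−BK) = [3.8795 -1.8313; -1.8313 1.2139]
P' = Q + AᵀP(A−BK) = [13.1295 -6.3313; -6.3313 3.4639]
tr(P') = 16.5934

16.5934


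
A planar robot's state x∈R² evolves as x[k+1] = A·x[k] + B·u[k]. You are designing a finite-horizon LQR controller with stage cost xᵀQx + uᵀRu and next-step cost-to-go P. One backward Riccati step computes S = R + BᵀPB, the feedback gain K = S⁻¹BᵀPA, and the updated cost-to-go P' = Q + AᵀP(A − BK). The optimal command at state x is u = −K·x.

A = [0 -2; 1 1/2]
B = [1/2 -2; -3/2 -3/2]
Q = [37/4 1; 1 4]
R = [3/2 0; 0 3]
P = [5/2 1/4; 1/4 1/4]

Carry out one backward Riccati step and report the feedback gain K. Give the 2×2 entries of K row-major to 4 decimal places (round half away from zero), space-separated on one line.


BᵀP = [0.8750 -0.2500; -5.3750 -0.8750]
S = R + BᵀPB = [3/2 0; 0 3] + [0.8125 -1.3750; -1.3750 12.0625] = [2.3125 -1.3750; -1.3750 15.0625]
BᵀPA = [-0.2500 -1.8750; -0.8750 10.3125]
K = S⁻¹·BᵀPA = [-0.1508 -0.4269; -0.0719 0.6457]
A−BK = [-0.0683 -0.4952; 0.6660 0.8282]
AᵀP(A−BK) = [0.1494 0.0832; 0.0832 2.1035]
P' = Q + AᵀP(A−BK) = [9.3994 1.0832; 1.0832 6.1035]
tr(P') = 15.5029

-0.1508 -0.4269 -0.0719 0.6457


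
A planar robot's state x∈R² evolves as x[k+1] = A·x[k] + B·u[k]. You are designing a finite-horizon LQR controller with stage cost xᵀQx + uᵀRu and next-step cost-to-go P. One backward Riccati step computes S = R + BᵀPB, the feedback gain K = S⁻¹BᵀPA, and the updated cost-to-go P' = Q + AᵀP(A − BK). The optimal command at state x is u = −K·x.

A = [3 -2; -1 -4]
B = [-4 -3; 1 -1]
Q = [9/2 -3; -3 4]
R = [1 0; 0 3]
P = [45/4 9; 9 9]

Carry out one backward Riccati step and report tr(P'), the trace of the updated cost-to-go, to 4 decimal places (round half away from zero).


24.1673

BᵀP = [-36.0000 -27.0000; -42.7500 -36.0000]
S = R + BᵀPB = [1 0; 0 3] + [117.0000 135.0000; 135.0000 164.2500] = [118.0000 135.0000; 135.0000 167.2500]
BᵀPA = [-81.0000 180.0000; -92.2500 229.5000]
K = S⁻¹·BᵀPA = [-0.7239 -0.5809; 0.0328 1.8411]
A−BK = [0.2026 1.1996; -0.2433 -1.5780]
AᵀP(A−BK) = [0.6346 1.2870; 1.2870 15.0328]
P' = Q + AᵀP(A−BK) = [5.1346 -1.7130; -1.7130 19.0328]
tr(P') = 24.1673


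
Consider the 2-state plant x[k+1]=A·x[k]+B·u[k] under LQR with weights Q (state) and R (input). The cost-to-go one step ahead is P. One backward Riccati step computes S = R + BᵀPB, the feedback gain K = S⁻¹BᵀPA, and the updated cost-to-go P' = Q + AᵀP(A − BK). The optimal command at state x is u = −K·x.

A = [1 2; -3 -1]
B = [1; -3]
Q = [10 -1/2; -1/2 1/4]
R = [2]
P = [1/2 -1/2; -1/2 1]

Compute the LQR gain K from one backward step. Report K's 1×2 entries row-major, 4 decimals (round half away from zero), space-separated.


0.8621 0.5172

BᵀP = [2.0000 -3.5000]
S = R + BᵀPB = [2] + [12.5000] = [14.5000]
BᵀPA = [12.5000 7.5000]
K = S⁻¹·BᵀPA = [0.8621 0.5172]
A−BK = [0.1379 1.4828; -0.4138 0.5517]
AᵀP(A−BK) = [1.7241 1.0345; 1.0345 1.1207]
P' = Q + AᵀP(A−BK) = [11.7241 0.5345; 0.5345 1.3707]
tr(P') = 13.0948


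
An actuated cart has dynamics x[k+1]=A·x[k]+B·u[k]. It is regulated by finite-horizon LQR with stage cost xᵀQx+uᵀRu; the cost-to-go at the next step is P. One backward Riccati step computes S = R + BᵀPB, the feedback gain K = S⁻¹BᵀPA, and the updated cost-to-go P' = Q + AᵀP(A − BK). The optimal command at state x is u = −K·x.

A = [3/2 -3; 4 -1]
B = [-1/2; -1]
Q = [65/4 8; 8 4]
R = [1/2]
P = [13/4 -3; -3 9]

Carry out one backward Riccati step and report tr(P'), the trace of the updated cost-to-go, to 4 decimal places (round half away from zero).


BᵀP = [1.3750 -7.5000]
S = R + BᵀPB = [1/2] + [6.8125] = [7.3125]
BᵀPA = [-27.9375 3.3750]
K = S⁻¹·BᵀPA = [-3.8205 0.4615]
A−BK = [-0.4103 -2.7692; 0.1795 -0.5385]
AᵀP(A−BK) = [8.5769 2.7692; 2.7692 18.6923]
P' = Q + AᵀP(A−BK) = [24.8269 10.7692; 10.7692 22.6923]
tr(P') = 47.5192

47.5192


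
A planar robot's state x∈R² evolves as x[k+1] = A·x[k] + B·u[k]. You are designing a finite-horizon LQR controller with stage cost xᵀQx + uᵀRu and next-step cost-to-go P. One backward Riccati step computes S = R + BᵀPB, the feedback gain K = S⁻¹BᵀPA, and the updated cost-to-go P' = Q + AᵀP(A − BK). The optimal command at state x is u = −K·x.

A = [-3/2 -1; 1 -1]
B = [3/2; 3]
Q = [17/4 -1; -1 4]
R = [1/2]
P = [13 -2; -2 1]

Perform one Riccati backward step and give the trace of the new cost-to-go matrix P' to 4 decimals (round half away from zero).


BᵀP = [13.5000 0.0000]
S = R + BᵀPB = [1/2] + [20.2500] = [20.7500]
BᵀPA = [-20.2500 -13.5000]
K = S⁻¹·BᵀPA = [-0.9759 -0.6506]
A−BK = [-0.0361 -0.0241; 3.9277 0.9518]
AᵀP(A−BK) = [16.4880 4.3253; 4.3253 1.2169]
P' = Q + AᵀP(A−BK) = [20.7380 3.3253; 3.3253 5.2169]
tr(P') = 25.9548

25.9548


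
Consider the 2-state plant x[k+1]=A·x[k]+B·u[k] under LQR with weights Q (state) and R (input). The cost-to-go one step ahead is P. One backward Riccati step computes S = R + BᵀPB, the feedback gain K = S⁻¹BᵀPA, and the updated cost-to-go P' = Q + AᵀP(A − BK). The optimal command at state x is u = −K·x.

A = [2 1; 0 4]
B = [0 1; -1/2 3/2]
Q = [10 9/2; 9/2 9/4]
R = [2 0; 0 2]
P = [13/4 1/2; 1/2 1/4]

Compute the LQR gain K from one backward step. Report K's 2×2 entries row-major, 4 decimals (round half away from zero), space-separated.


BᵀP = [-0.2500 -0.1250; 4.0000 0.8750]
S = R + BᵀPB = [2 0; 0 2] + [0.0625 -0.4375; -0.4375 5.3125] = [2.0625 -0.4375; -0.4375 7.3125]
BᵀPA = [-0.5000 -0.7500; 8.0000 7.5000]
K = S⁻¹·BᵀPA = [-0.0105 -0.1480; 1.0934 1.0168]
A−BK = [0.9066 -0.0168; -1.6453 2.4008]
AᵀP(A−BK) = [4.2476 2.2917; 2.2917 3.5131]
P' = Q + AᵀP(A−BK) = [14.2476 6.7917; 6.7917 5.7631]
tr(P') = 20.0108

-0.0105 -0.1480 1.0934 1.0168


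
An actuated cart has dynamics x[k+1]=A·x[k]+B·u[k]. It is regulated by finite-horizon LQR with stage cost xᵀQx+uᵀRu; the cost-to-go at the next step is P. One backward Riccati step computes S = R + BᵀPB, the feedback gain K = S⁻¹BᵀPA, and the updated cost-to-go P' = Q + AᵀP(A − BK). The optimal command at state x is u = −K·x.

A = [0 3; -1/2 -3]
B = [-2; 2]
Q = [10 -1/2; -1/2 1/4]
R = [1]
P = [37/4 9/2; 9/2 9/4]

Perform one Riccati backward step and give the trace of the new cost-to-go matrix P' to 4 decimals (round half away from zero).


BᵀP = [-9.5000 -4.5000]
S = R + BᵀPB = [1] + [10.0000] = [11.0000]
BᵀPA = [2.2500 -15.0000]
K = S⁻¹·BᵀPA = [0.2045 -1.3636]
A−BK = [0.4091 0.2727; -0.9091 -0.2727]
AᵀP(A−BK) = [0.1023 -0.3068; -0.3068 2.0455]
P' = Q + AᵀP(A−BK) = [10.1023 -0.8068; -0.8068 2.2955]
tr(P') = 12.3977

12.3977


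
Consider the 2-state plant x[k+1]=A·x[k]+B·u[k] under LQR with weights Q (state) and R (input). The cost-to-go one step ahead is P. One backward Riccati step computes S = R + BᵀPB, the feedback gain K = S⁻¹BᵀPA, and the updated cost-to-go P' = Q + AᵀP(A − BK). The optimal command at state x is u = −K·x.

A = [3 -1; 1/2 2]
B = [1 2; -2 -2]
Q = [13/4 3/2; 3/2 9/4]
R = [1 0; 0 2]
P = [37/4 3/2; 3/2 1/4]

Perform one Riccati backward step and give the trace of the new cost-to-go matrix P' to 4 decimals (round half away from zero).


10.7440

BᵀP = [6.2500 1.0000; 15.5000 2.5000]
S = R + BᵀPB = [1 0; 0 2] + [4.2500 10.5000; 10.5000 26.0000] = [5.2500 10.5000; 10.5000 28.0000]
BᵀPA = [19.2500 -4.2500; 47.7500 -10.5000]
K = S⁻¹·BᵀPA = [1.0238 -0.2381; 1.3214 -0.2857]
A−BK = [-0.6667 -0.1905; 5.1905 0.9524]
AᵀP(A−BK) = [5.0060 -1.0238; -1.0238 0.2381]
P' = Q + AᵀP(A−BK) = [8.2560 0.4762; 0.4762 2.4881]
tr(P') = 10.7440


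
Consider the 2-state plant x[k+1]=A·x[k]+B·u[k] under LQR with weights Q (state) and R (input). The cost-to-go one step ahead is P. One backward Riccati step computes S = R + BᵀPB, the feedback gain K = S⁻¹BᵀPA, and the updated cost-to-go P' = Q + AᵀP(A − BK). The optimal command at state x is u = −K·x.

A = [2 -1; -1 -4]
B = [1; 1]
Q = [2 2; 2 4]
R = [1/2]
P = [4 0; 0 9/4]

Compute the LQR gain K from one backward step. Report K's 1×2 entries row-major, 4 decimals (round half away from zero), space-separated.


0.8519 -1.9259

BᵀP = [4.0000 2.2500]
S = R + BᵀPB = [1/2] + [6.2500] = [6.7500]
BᵀPA = [5.7500 -13.0000]
K = S⁻¹·BᵀPA = [0.8519 -1.9259]
A−BK = [1.1481 0.9259; -1.8519 -2.0741]
AᵀP(A−BK) = [13.3519 12.0741; 12.0741 14.9630]
P' = Q + AᵀP(A−BK) = [15.3519 14.0741; 14.0741 18.9630]
tr(P') = 34.3148


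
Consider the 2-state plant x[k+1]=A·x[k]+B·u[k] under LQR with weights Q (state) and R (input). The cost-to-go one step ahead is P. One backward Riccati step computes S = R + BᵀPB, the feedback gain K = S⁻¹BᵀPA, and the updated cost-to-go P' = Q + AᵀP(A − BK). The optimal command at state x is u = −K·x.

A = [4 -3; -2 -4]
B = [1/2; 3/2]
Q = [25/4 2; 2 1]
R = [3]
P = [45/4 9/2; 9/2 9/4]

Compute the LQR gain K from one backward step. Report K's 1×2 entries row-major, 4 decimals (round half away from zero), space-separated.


BᵀP = [12.3750 5.6250]
S = R + BᵀPB = [3] + [14.6250] = [17.6250]
BᵀPA = [38.2500 -59.6250]
K = S⁻¹·BᵀPA = [2.1702 -3.3830]
A−BK = [2.9149 -1.3085; -5.2553 1.0745]
AᵀP(A−BK) = [33.9894 -32.6011; -32.6011 43.5399]
P' = Q + AᵀP(A−BK) = [40.2394 -30.6011; -30.6011 44.5399]
tr(P') = 84.7793

2.1702 -3.3830


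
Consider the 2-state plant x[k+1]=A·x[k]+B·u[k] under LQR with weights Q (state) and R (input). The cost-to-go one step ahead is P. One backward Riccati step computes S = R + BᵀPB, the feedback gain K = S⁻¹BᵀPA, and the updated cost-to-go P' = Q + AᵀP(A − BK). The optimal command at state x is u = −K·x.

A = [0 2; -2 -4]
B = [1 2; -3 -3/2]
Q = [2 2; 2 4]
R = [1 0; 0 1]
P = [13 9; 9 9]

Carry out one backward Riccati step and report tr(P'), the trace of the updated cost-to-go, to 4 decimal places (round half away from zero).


8.3495

BᵀP = [-14.0000 -18.0000; 12.5000 4.5000]
S = R + BᵀPB = [1 0; 0 1] + [40.0000 -1.0000; -1.0000 18.2500] = [41.0000 -1.0000; -1.0000 19.2500]
BᵀPA = [36.0000 44.0000; -9.0000 7.0000]
K = S⁻¹·BᵀPA = [0.8677 1.0834; -0.4225 0.4199]
A−BK = [-0.0228 0.0768; -0.0304 -0.1199]
AᵀP(A−BK) = [0.9591 0.7764; 0.7764 1.3904]
P' = Q + AᵀP(A−BK) = [2.9591 2.7764; 2.7764 5.3904]
tr(P') = 8.3495


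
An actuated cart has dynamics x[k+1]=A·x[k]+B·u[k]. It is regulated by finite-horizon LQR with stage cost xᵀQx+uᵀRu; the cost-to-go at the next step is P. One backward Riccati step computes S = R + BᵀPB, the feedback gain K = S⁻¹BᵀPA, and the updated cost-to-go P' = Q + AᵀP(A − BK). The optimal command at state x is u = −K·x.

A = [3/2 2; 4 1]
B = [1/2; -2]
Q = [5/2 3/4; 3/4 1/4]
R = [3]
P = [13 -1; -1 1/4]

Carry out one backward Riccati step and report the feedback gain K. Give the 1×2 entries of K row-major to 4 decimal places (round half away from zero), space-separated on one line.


BᵀP = [8.5000 -1.0000]
S = R + BᵀPB = [3] + [6.2500] = [9.2500]
BᵀPA = [8.7500 16.0000]
K = S⁻¹·BᵀPA = [0.9459 1.7297]
A−BK = [1.0270 1.1351; 5.8919 4.4595]
AᵀP(A−BK) = [12.9730 15.3649; 15.3649 20.5743]
P' = Q + AᵀP(A−BK) = [15.4730 16.1149; 16.1149 20.8243]
tr(P') = 36.2973

0.9459 1.7297


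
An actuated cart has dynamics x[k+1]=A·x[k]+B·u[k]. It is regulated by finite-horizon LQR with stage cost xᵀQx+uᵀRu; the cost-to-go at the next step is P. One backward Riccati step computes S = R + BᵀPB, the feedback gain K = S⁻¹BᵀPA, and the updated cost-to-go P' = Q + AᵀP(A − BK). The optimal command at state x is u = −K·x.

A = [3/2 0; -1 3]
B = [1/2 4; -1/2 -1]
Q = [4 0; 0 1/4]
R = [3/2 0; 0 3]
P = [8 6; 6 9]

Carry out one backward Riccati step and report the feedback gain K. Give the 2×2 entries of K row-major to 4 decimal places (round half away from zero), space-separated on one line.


0.6465 -2.9697 0.2222 0.6667

BᵀP = [1.0000 -1.5000; 26.0000 15.0000]
S = R + BᵀPB = [3/2 0; 0 3] + [1.2500 5.5000; 5.5000 89.0000] = [2.7500 5.5000; 5.5000 92.0000]
BᵀPA = [3.0000 -4.5000; 24.0000 45.0000]
K = S⁻¹·BᵀPA = [0.6465 -2.9697; 0.2222 0.6667]
A−BK = [0.2879 -1.1818; -0.4545 2.1818]
AᵀP(A−BK) = [1.7273 -7.0909; -7.0909 37.6364]
P' = Q + AᵀP(A−BK) = [5.7273 -7.0909; -7.0909 37.8864]
tr(P') = 43.6136


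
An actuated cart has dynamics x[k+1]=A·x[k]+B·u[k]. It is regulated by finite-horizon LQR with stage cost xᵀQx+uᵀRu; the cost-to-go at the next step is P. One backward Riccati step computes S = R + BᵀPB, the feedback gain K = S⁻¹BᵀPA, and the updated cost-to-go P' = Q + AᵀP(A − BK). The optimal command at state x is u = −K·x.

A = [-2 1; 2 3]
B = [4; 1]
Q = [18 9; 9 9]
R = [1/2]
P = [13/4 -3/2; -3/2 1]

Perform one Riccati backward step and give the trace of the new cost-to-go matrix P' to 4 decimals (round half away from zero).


BᵀP = [11.5000 -5.0000]
S = R + BᵀPB = [1/2] + [41.0000] = [41.5000]
BᵀPA = [-33.0000 -3.5000]
K = S⁻¹·BᵀPA = [-0.7952 -0.0843]
A−BK = [1.1807 1.3373; 2.7952 3.0843]
AᵀP(A−BK) = [2.7590 2.7169; 2.7169 2.9548]
P' = Q + AᵀP(A−BK) = [20.7590 11.7169; 11.7169 11.9548]
tr(P') = 32.7139

32.7139


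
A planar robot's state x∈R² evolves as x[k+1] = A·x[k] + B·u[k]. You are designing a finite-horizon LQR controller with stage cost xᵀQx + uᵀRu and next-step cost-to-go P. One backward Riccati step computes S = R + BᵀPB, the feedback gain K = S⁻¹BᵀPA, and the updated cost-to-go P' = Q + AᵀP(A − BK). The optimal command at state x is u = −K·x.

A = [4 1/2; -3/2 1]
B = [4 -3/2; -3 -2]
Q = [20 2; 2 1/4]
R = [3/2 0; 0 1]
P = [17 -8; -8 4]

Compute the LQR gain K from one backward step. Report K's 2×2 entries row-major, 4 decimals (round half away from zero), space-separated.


BᵀP = [92.0000 -44.0000; -9.5000 4.0000]
S = R + BᵀPB = [3/2 0; 0 1] + [500.0000 -50.0000; -50.0000 6.2500] = [501.5000 -50.0000; -50.0000 7.2500]
BᵀPA = [434.0000 2.0000; -44.0000 -0.7500]
K = S⁻¹·BᵀPA = [0.8333 -0.0202; -0.3222 -0.2431]
A−BK = [0.1836 0.2164; 0.3554 0.4531]
AᵀP(A−BK) = [1.1796 0.0918; 0.0918 0.1082]
P' = Q + AᵀP(A−BK) = [21.1796 2.0918; 2.0918 0.3582]
tr(P') = 21.5378

0.8333 -0.0202 -0.3222 -0.2431


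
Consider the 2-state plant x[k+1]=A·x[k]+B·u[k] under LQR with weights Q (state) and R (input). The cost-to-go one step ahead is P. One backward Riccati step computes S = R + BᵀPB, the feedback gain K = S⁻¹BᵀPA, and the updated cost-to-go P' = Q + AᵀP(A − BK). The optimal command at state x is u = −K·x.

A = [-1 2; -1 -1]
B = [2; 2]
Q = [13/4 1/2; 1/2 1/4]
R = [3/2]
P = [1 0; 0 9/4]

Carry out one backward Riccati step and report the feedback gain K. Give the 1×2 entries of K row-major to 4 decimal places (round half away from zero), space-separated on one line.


-0.4483 -0.0345

BᵀP = [2.0000 4.5000]
S = R + BᵀPB = [3/2] + [13.0000] = [14.5000]
BᵀPA = [-6.5000 -0.5000]
K = S⁻¹·BᵀPA = [-0.4483 -0.0345]
A−BK = [-0.1034 2.0690; -0.1034 -0.9310]
AᵀP(A−BK) = [0.3362 0.0259; 0.0259 6.2328]
P' = Q + AᵀP(A−BK) = [3.5862 0.5259; 0.5259 6.4828]
tr(P') = 10.0690


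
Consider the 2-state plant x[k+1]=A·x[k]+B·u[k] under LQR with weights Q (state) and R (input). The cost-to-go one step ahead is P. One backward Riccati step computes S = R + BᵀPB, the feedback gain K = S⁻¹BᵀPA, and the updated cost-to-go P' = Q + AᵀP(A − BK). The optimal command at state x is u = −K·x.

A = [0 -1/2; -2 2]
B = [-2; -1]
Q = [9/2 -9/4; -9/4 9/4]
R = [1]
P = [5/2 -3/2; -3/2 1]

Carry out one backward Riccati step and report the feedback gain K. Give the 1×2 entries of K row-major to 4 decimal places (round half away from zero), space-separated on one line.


BᵀP = [-3.5000 2.0000]
S = R + BᵀPB = [1] + [5.0000] = [6.0000]
BᵀPA = [-4.0000 5.7500]
K = S⁻¹·BᵀPA = [-0.6667 0.9583]
A−BK = [-1.3333 1.4167; -2.6667 2.9583]
AᵀP(A−BK) = [1.3333 -1.6667; -1.6667 2.1146]
P' = Q + AᵀP(A−BK) = [5.8333 -3.9167; -3.9167 4.3646]
tr(P') = 10.1979

-0.6667 0.9583


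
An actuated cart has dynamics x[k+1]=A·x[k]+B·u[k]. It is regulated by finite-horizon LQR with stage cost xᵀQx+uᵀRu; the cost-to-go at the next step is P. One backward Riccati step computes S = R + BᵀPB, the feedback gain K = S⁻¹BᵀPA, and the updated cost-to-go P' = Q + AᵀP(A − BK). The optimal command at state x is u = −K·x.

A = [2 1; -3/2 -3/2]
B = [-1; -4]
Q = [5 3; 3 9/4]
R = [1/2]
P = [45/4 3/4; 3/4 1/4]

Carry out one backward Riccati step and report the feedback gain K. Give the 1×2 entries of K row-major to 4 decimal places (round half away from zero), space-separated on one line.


-1.1897 -0.5345

BᵀP = [-14.2500 -1.7500]
S = R + BᵀPB = [1/2] + [21.2500] = [21.7500]
BᵀPA = [-25.8750 -11.6250]
K = S⁻¹·BᵀPA = [-1.1897 -0.5345]
A−BK = [0.8103 0.4655; -6.2586 -3.6379]
AᵀP(A−BK) = [10.2802 5.8578; 5.8578 3.3491]
P' = Q + AᵀP(A−BK) = [15.2802 8.8578; 8.8578 5.5991]
tr(P') = 20.8793


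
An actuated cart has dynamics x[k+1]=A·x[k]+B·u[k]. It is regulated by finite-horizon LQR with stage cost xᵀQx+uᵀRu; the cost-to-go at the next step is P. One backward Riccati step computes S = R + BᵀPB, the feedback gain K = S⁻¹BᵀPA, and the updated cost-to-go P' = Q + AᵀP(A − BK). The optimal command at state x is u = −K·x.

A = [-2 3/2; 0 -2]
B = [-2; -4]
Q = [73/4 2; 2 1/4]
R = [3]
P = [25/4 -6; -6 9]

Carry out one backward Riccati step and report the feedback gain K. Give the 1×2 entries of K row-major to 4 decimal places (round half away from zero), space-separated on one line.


BᵀP = [11.5000 -24.0000]
S = R + BᵀPB = [3] + [73.0000] = [76.0000]
BᵀPA = [-23.0000 65.2500]
K = S⁻¹·BᵀPA = [-0.3026 0.8586]
A−BK = [-2.6053 3.2171; -1.2105 1.4342]
AᵀP(A−BK) = [18.0395 -23.0033; -23.0033 30.0419]
P' = Q + AᵀP(A−BK) = [36.2895 -21.0033; -21.0033 30.2919]
tr(P') = 66.5814

-0.3026 0.8586


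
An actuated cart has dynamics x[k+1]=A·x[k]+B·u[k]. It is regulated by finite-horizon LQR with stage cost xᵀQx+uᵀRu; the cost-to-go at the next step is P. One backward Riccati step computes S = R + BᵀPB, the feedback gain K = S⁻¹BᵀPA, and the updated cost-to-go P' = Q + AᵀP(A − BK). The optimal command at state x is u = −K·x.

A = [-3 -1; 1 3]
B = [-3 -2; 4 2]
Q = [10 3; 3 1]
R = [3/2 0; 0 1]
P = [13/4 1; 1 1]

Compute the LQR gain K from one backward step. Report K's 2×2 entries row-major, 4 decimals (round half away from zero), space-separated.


BᵀP = [-5.7500 1.0000; -4.5000 0.0000]
S = R + BᵀPB = [3/2 0; 0 1] + [21.2500 13.5000; 13.5000 9.0000] = [22.7500 13.5000; 13.5000 10.0000]
BᵀPA = [18.2500 8.7500; 13.5000 4.5000]
K = S⁻¹·BᵀPA = [0.0055 0.5912; 1.3425 -0.3481]
A−BK = [-0.2983 0.0773; -1.7072 1.3315]
AᵀP(A−BK) = [6.0249 -3.3398; -3.3398 2.6436]
P' = Q + AᵀP(A−BK) = [16.0249 -0.3398; -0.3398 3.6436]
tr(P') = 19.6685

0.0055 0.5912 1.3425 -0.3481


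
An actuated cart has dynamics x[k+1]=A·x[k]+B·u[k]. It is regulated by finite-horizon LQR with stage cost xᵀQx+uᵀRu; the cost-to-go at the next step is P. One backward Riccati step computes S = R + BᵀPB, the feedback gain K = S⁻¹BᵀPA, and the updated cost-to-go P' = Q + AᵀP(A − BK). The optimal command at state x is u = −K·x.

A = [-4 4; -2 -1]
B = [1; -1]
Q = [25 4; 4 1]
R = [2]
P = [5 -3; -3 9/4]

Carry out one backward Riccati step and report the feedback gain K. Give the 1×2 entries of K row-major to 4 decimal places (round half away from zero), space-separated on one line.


BᵀP = [8.0000 -5.2500]
S = R + BᵀPB = [2] + [13.2500] = [15.2500]
BᵀPA = [-21.5000 37.2500]
K = S⁻¹·BᵀPA = [-1.4098 2.4426]
A−BK = [-2.5902 1.5574; -3.4098 1.4426]
AᵀP(A−BK) = [10.6885 -10.9836; -10.9836 15.2623]
P' = Q + AᵀP(A−BK) = [35.6885 -6.9836; -6.9836 16.2623]
tr(P') = 51.9508

-1.4098 2.4426


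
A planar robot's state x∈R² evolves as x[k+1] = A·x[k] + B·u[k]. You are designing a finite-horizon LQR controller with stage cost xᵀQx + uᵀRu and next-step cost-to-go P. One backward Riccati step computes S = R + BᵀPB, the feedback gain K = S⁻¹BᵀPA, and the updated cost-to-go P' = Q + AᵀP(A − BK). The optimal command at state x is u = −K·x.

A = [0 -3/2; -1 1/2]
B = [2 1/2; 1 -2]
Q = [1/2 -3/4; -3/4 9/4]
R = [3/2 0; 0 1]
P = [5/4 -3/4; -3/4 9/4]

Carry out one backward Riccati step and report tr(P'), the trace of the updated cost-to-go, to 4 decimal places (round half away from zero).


3.6319

BᵀP = [1.7500 0.7500; 2.1250 -4.8750]
S = R + BᵀPB = [3/2 0; 0 1] + [4.2500 -0.6250; -0.6250 10.8125] = [5.7500 -0.6250; -0.6250 11.8125]
BᵀPA = [-0.7500 -2.2500; 4.8750 -5.6250]
K = S⁻¹·BᵀPA = [-0.0861 -0.4456; 0.4081 -0.4998]
A−BK = [-0.0319 -0.3589; -0.0976 -0.0539]
AᵀP(A−BK) = [0.1957 -0.1478; -0.1478 0.6861]
P' = Q + AᵀP(A−BK) = [0.6957 -0.8978; -0.8978 2.9361]
tr(P') = 3.6319
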